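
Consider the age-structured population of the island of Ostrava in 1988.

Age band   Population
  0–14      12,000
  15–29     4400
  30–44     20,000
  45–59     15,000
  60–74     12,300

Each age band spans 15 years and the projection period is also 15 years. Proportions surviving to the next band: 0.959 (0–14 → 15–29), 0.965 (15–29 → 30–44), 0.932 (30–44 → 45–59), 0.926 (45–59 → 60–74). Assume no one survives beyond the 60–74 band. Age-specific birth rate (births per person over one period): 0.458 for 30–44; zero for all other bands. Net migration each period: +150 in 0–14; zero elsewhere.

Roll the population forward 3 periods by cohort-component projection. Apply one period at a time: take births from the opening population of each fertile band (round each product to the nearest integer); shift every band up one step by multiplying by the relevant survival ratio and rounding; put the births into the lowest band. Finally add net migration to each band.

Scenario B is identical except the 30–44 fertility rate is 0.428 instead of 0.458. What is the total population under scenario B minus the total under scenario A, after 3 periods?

— Period 1 —
Births: 20000 × 0.458 = 9160
15–29: 12000 × 0.959 = 11508
30–44: 4400 × 0.965 = 4246
45–59: 20000 × 0.932 = 18640
60–74: 15000 × 0.926 = 13890
Net migration: 0–14 + 150 → 9310
End of period: [9310, 11508, 4246, 18640, 13890]
— Period 2 —
Births: 4246 × 0.458 = 1945
15–29: 9310 × 0.959 = 8928
30–44: 11508 × 0.965 = 11105
45–59: 4246 × 0.932 = 3957
60–74: 18640 × 0.926 = 17261
Net migration: 0–14 + 150 → 2095
End of period: [2095, 8928, 11105, 3957, 17261]
— Period 3 —
Births: 11105 × 0.458 = 5086
15–29: 2095 × 0.959 = 2009
30–44: 8928 × 0.965 = 8616
45–59: 11105 × 0.932 = 10350
60–74: 3957 × 0.926 = 3664
Net migration: 0–14 + 150 → 5236
End of period: [5236, 2009, 8616, 10350, 3664]
Scenario A total after 3 periods: 29875
Scenario B projection —
— Period 1 —
Births: 20000 × 0.428 = 8560
15–29: 12000 × 0.959 = 11508
30–44: 4400 × 0.965 = 4246
45–59: 20000 × 0.932 = 18640
60–74: 15000 × 0.926 = 13890
Net migration: 0–14 + 150 → 8710
End of period: [8710, 11508, 4246, 18640, 13890]
— Period 2 —
Births: 4246 × 0.428 = 1817
15–29: 8710 × 0.959 = 8353
30–44: 11508 × 0.965 = 11105
45–59: 4246 × 0.932 = 3957
60–74: 18640 × 0.926 = 17261
Net migration: 0–14 + 150 → 1967
End of period: [1967, 8353, 11105, 3957, 17261]
— Period 3 —
Births: 11105 × 0.428 = 4753
15–29: 1967 × 0.959 = 1886
30–44: 8353 × 0.965 = 8061
45–59: 11105 × 0.932 = 10350
60–74: 3957 × 0.926 = 3664
Net migration: 0–14 + 150 → 4903
End of period: [4903, 1886, 8061, 10350, 3664]
Scenario B total after 3 periods: 28864
Difference B − A = 28864 − 29875 = -1011

-1011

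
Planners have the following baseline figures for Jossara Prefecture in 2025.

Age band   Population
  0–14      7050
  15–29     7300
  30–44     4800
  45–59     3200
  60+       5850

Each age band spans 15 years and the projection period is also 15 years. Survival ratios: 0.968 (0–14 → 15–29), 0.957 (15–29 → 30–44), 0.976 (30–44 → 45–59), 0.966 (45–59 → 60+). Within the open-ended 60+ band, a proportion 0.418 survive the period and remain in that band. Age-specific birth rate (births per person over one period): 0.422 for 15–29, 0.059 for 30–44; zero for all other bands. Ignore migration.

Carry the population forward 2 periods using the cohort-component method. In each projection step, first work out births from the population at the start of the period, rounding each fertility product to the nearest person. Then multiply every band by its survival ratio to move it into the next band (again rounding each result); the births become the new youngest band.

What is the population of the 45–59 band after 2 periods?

6818

After projecting period 1:
Births: 7300 × 0.422 = 3081, 4800 × 0.059 = 283 — total 3364
15–29: 7050 × 0.968 = 6824
30–44: 7300 × 0.957 = 6986
45–59: 4800 × 0.976 = 4685
60+: 3200 × 0.966 + 5850 × 0.418 = 3091 + 2445 = 5536
Giving 3364 / 6824 / 6986 / 4685 / 5536.
After projecting period 2:
Births: 6824 × 0.422 = 2880, 6986 × 0.059 = 412 — total 3292
15–29: 3364 × 0.968 = 3256
30–44: 6824 × 0.957 = 6531
45–59: 6986 × 0.976 = 6818
60+: 4685 × 0.966 + 5536 × 0.418 = 4526 + 2314 = 6840
Giving 3292 / 3256 / 6531 / 6818 / 6840.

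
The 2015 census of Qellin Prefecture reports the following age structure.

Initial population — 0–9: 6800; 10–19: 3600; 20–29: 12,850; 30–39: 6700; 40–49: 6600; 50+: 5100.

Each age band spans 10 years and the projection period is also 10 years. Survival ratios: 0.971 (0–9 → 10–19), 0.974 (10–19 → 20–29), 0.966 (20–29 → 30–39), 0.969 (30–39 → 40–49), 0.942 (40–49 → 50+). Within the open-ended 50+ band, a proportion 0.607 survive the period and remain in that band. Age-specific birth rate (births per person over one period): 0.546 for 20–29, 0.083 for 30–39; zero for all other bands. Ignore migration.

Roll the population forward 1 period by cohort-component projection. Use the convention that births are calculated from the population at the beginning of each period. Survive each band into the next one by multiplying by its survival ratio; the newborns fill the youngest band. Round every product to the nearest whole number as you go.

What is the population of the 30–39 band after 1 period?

Period 1.
Births: 12850 * 0.546 = 7016 ; 6700 * 0.083 = 556 — total 7572
10–19: 6800 * 0.971 = 6603
20–29: 3600 * 0.974 = 3506
30–39: 12850 * 0.966 = 12413
40–49: 6700 * 0.969 = 6492
50+: 6600 * 0.942 + 5100 * 0.607 = 6217 + 3096 = 9313
→ [7572, 6603, 3506, 12413, 6492, 9313]

12413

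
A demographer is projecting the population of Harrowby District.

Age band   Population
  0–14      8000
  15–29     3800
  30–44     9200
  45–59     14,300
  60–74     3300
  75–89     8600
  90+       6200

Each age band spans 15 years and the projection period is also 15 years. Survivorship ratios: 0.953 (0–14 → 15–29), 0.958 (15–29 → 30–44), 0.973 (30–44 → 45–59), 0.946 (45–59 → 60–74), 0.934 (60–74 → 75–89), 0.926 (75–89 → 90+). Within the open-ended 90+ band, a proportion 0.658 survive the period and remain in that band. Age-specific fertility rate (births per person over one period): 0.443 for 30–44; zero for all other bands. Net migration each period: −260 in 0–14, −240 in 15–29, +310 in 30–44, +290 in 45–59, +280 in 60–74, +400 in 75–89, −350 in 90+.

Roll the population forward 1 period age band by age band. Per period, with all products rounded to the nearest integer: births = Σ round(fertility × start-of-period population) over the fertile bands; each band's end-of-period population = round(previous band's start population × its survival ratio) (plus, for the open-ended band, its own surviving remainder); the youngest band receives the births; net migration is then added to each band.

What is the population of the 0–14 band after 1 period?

Let group 1 be 0–14 through group 7 = 90+.
— Period 1 —
Births: 9200 × 0.443 = 4076
Group 2: 8000 × 0.953 = 7624
Group 3: 3800 × 0.958 = 3640
Group 4: 9200 × 0.973 = 8952
Group 5: 14300 × 0.946 = 13528
Group 6: 3300 × 0.934 = 3082
Group 7: 8600 × 0.926 + 6200 × 0.658 = 7964 + 4080 = 12044
Net migration: Group 1 − 260 → 3816; Group 2 − 240 → 7384; Group 3 + 310 → 3950; Group 4 + 290 → 9242; Group 5 + 280 → 13808; Group 6 + 400 → 3482; Group 7 − 350 → 11694
Giving 3816 / 7384 / 3950 / 9242 / 13808 / 3482 / 11694.

3816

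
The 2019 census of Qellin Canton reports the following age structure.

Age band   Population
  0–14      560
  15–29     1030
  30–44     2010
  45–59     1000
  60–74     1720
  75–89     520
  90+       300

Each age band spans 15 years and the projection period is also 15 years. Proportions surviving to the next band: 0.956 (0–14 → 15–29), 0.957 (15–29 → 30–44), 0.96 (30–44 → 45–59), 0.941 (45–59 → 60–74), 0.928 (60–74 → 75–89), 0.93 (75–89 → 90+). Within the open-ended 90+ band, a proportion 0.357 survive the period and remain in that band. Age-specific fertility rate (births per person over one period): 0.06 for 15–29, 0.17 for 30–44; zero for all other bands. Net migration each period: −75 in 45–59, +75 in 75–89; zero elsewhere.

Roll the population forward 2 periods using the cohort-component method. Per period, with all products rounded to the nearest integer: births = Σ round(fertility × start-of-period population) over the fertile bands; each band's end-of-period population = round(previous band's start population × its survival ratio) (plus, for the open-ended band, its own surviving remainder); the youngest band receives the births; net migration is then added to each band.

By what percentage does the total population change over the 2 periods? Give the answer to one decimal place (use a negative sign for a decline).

-10.0

— Period 1 —
Births: 1030 * 0.06 = 62 ; 2010 * 0.17 = 342 — total 404
15–29: 560 * 0.956 = 535
30–44: 1030 * 0.957 = 986
45–59: 2010 * 0.96 = 1930
60–74: 1000 * 0.941 = 941
75–89: 1720 * 0.928 = 1596
90+: 520 * 0.93 + 300 * 0.357 = 484 + 107 = 591
Net migration: 45–59 − 75 → 1855; 75–89 + 75 → 1671
Giving 404 / 535 / 986 / 1855 / 941 / 1671 / 591.
— Period 2 —
Births: 535 * 0.06 = 32 ; 986 * 0.17 = 168 — total 200
15–29: 404 * 0.956 = 386
30–44: 535 * 0.957 = 512
45–59: 986 * 0.96 = 947
60–74: 1855 * 0.941 = 1746
75–89: 941 * 0.928 = 873
90+: 1671 * 0.93 + 591 * 0.357 = 1554 + 211 = 1765
Net migration: 45–59 − 75 → 872; 75–89 + 75 → 948
Giving 200 / 386 / 512 / 872 / 1746 / 948 / 1765.
Total: 7140 → 6429; change = -711; percentage change = -10.0%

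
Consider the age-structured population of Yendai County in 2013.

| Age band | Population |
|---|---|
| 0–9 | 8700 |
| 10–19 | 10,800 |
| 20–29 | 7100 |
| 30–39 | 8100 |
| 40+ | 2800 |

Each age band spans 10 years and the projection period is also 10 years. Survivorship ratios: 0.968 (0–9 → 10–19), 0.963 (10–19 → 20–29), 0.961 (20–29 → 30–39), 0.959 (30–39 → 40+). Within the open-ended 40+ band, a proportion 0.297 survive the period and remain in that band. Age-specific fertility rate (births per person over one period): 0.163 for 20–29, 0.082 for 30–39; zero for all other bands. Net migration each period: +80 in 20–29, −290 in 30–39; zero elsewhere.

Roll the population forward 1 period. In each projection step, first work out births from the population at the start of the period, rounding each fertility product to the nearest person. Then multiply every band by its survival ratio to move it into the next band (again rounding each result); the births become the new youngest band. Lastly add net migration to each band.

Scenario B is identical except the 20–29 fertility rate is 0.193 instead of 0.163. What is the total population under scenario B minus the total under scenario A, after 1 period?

213

After projecting period 1:
Births: 7100 * 0.163 = 1157, 8100 * 0.082 = 664 → total 1821
10–19: 8700 * 0.968 = 8422
20–29: 10800 * 0.963 = 10400
30–39: 7100 * 0.961 = 6823
40+: 8100 * 0.959 + 2800 * 0.297 = 7768 + 832 = 8600
Net migration: 20–29 + 80 → 10480; 30–39 − 290 → 6533
Population now: 0–9=1821, 10–19=8422, 20–29=10480, 30–39=6533, 40+=8600
Scenario A total after 1 period: 35856
Scenario B projection —
After projecting period 1:
Births: 7100 * 0.193 = 1370, 8100 * 0.082 = 664 → total 2034
10–19: 8700 * 0.968 = 8422
20–29: 10800 * 0.963 = 10400
30–39: 7100 * 0.961 = 6823
40+: 8100 * 0.959 + 2800 * 0.297 = 7768 + 832 = 8600
Net migration: 20–29 + 80 → 10480; 30–39 − 290 → 6533
Population now: 0–9=2034, 10–19=8422, 20–29=10480, 30–39=6533, 40+=8600
Scenario B total after 1 period: 36069
Difference B − A = 36069 − 35856 = 213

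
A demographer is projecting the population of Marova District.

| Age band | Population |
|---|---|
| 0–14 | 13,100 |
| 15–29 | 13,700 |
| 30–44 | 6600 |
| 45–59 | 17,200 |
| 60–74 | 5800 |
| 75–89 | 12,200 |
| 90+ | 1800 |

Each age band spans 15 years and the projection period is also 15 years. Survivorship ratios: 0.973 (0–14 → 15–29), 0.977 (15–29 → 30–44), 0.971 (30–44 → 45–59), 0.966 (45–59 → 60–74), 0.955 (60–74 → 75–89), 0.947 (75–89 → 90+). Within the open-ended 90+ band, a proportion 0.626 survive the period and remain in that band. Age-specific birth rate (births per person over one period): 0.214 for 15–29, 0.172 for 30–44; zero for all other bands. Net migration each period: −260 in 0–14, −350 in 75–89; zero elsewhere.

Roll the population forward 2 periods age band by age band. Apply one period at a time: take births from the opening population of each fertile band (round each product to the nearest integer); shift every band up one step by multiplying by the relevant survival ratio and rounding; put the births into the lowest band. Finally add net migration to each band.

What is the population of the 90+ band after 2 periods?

— Period 1 —
Births: 13700 × 0.214 = 2932  |  6600 × 0.172 = 1135 — total 4067
15–29: 13100 × 0.973 = 12746
30–44: 13700 × 0.977 = 13385
45–59: 6600 × 0.971 = 6409
60–74: 17200 × 0.966 = 16615
75–89: 5800 × 0.955 = 5539
90+: 12200 × 0.947 + 1800 × 0.626 = 11553 + 1127 = 12680
Net migration: 0–14 − 260 → 3807; 75–89 − 350 → 5189
Giving 3807 / 12746 / 13385 / 6409 / 16615 / 5189 / 12680.
— Period 2 —
Births: 12746 × 0.214 = 2728  |  13385 × 0.172 = 2302 — total 5030
15–29: 3807 × 0.973 = 3704
30–44: 12746 × 0.977 = 12453
45–59: 13385 × 0.971 = 12997
60–74: 6409 × 0.966 = 6191
75–89: 16615 × 0.955 = 15867
90+: 5189 × 0.947 + 12680 × 0.626 = 4914 + 7938 = 12852
Net migration: 0–14 − 260 → 4770; 75–89 − 350 → 15517
Giving 4770 / 3704 / 12453 / 12997 / 6191 / 15517 / 12852.

12852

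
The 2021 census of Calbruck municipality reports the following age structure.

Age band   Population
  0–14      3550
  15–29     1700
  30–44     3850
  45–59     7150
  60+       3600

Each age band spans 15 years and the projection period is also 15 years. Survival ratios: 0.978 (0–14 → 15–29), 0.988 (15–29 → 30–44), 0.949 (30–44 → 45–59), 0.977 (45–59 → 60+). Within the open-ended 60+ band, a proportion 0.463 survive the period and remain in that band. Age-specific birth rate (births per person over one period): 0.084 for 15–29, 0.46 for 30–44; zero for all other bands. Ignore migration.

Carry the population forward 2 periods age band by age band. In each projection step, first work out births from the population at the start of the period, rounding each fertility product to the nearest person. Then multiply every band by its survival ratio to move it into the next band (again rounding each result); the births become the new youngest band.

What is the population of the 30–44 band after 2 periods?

3430

After projecting period 1:
Births: 1700 × 0.084 = 143  |  3850 × 0.46 = 1771 → total 1914
15–29: 3550 × 0.978 = 3472
30–44: 1700 × 0.988 = 1680
45–59: 3850 × 0.949 = 3654
60+: 7150 × 0.977 + 3600 × 0.463 = 6986 + 1667 = 8653
End of period: [1914, 3472, 1680, 3654, 8653]
After projecting period 2:
Births: 3472 × 0.084 = 292  |  1680 × 0.46 = 773 → total 1065
15–29: 1914 × 0.978 = 1872
30–44: 3472 × 0.988 = 3430
45–59: 1680 × 0.949 = 1594
60+: 3654 × 0.977 + 8653 × 0.463 = 3570 + 4006 = 7576
End of period: [1065, 1872, 3430, 1594, 7576]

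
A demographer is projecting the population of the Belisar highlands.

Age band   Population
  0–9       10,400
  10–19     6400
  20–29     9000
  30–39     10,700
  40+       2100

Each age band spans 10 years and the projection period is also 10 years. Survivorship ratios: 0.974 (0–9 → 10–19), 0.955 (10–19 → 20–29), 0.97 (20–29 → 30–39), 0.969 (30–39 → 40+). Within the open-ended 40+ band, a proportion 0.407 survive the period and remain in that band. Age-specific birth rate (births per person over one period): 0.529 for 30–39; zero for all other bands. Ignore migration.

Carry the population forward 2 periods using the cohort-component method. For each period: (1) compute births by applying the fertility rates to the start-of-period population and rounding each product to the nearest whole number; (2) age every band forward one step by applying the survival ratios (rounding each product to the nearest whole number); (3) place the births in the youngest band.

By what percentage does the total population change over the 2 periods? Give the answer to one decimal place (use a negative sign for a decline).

0.4

After projecting period 1:
Births: 10700 * 0.529 = 5660
10–19: 10400 * 0.974 = 10130
20–29: 6400 * 0.955 = 6112
30–39: 9000 * 0.97 = 8730
40+: 10700 * 0.969 + 2100 * 0.407 = 10368 + 855 = 11223
Population now: 0–9=5660, 10–19=10130, 20–29=6112, 30–39=8730, 40+=11223
After projecting period 2:
Births: 8730 * 0.529 = 4618
10–19: 5660 * 0.974 = 5513
20–29: 10130 * 0.955 = 9674
30–39: 6112 * 0.97 = 5929
40+: 8730 * 0.969 + 11223 * 0.407 = 8459 + 4568 = 13027
Population now: 0–9=4618, 10–19=5513, 20–29=9674, 30–39=5929, 40+=13027
Total: 38600 → 38761; change = 161; percentage change = 0.4%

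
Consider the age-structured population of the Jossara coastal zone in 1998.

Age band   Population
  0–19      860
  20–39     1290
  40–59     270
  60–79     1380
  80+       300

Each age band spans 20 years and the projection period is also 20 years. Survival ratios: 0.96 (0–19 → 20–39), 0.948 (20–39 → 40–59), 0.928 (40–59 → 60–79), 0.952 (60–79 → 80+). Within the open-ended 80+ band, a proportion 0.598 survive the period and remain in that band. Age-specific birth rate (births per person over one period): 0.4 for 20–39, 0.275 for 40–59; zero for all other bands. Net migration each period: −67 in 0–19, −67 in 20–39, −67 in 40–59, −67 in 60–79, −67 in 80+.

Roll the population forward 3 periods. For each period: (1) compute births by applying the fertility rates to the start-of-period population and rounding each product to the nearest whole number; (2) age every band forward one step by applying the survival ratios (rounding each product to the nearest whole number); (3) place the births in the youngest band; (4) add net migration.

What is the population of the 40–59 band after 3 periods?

345

[period 1]
Births: 1290 × 0.4 = 516, 270 × 0.275 = 74 ⇒ total 590
20–39: 860 × 0.96 = 826
40–59: 1290 × 0.948 = 1223
60–79: 270 × 0.928 = 251
80+: 1380 × 0.952 + 300 × 0.598 = 1314 + 179 = 1493
Net migration: 0–19 − 67 → 523; 20–39 − 67 → 759; 40–59 − 67 → 1156; 60–79 − 67 → 184; 80+ − 67 → 1426
Giving 523 / 759 / 1156 / 184 / 1426.
[period 2]
Births: 759 × 0.4 = 304, 1156 × 0.275 = 318 ⇒ total 622
20–39: 523 × 0.96 = 502
40–59: 759 × 0.948 = 720
60–79: 1156 × 0.928 = 1073
80+: 184 × 0.952 + 1426 × 0.598 = 175 + 853 = 1028
Net migration: 0–19 − 67 → 555; 20–39 − 67 → 435; 40–59 − 67 → 653; 60–79 − 67 → 1006; 80+ − 67 → 961
Giving 555 / 435 / 653 / 1006 / 961.
[period 3]
Births: 435 × 0.4 = 174, 653 × 0.275 = 180 ⇒ total 354
20–39: 555 × 0.96 = 533
40–59: 435 × 0.948 = 412
60–79: 653 × 0.928 = 606
80+: 1006 × 0.952 + 961 × 0.598 = 958 + 575 = 1533
Net migration: 0–19 − 67 → 287; 20–39 − 67 → 466; 40–59 − 67 → 345; 60–79 − 67 → 539; 80+ − 67 → 1466
Giving 287 / 466 / 345 / 539 / 1466.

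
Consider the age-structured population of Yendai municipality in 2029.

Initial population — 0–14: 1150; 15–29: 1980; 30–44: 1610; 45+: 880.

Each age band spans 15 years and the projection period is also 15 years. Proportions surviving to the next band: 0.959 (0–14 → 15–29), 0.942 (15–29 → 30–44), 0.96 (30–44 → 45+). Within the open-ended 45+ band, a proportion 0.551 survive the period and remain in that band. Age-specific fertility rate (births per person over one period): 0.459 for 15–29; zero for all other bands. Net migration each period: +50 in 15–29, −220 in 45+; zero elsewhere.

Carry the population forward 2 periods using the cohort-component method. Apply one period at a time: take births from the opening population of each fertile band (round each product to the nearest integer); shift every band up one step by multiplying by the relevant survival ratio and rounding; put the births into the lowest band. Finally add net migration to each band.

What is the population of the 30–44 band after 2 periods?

— Period 1 —
Births: 1980 * 0.459 = 909
15–29: 1150 * 0.959 = 1103
30–44: 1980 * 0.942 = 1865
45+: 1610 * 0.96 + 880 * 0.551 = 1546 + 485 = 2031
Net migration: 15–29 + 50 → 1153; 45+ − 220 → 1811
→ [909, 1153, 1865, 1811]
— Period 2 —
Births: 1153 * 0.459 = 529
15–29: 909 * 0.959 = 872
30–44: 1153 * 0.942 = 1086
45+: 1865 * 0.96 + 1811 * 0.551 = 1790 + 998 = 2788
Net migration: 15–29 + 50 → 922; 45+ − 220 → 2568
→ [529, 922, 1086, 2568]

1086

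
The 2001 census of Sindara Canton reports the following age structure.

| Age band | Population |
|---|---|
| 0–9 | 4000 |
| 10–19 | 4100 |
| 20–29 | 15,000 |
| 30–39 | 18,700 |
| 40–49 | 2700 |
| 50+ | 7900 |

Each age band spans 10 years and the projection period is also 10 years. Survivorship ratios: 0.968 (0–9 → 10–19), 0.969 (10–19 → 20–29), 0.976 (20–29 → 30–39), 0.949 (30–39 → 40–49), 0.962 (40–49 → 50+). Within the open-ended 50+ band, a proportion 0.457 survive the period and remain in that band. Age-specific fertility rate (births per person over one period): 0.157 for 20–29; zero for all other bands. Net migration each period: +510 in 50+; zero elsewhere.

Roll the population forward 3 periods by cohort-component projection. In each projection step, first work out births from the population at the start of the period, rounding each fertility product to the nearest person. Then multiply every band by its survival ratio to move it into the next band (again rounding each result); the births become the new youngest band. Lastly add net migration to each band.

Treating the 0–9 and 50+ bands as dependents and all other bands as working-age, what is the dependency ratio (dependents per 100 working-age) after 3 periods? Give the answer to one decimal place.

235.4

[period 1]
Births: 15000 × 0.157 = 2355
10–19: 4000 × 0.968 = 3872
20–29: 4100 × 0.969 = 3973
30–39: 15000 × 0.976 = 14640
40–49: 18700 × 0.949 = 17746
50+: 2700 × 0.962 + 7900 × 0.457 = 2597 + 3610 = 6207
Net migration: 50+ + 510 → 6717
End of period: [2355, 3872, 3973, 14640, 17746, 6717]
[period 2]
Births: 3973 × 0.157 = 624
10–19: 2355 × 0.968 = 2280
20–29: 3872 × 0.969 = 3752
30–39: 3973 × 0.976 = 3878
40–49: 14640 × 0.949 = 13893
50+: 17746 × 0.962 + 6717 × 0.457 = 17072 + 3070 = 20142
Net migration: 50+ + 510 → 20652
End of period: [624, 2280, 3752, 3878, 13893, 20652]
[period 3]
Births: 3752 × 0.157 = 589
10–19: 624 × 0.968 = 604
20–29: 2280 × 0.969 = 2209
30–39: 3752 × 0.976 = 3662
40–49: 3878 × 0.949 = 3680
50+: 13893 × 0.962 + 20652 × 0.457 = 13365 + 9438 = 22803
Net migration: 50+ + 510 → 23313
End of period: [589, 604, 2209, 3662, 3680, 23313]
Dependents (band 0–9 + band 50+) = 589 + 23313 = 23902; working-age = 10155; ratio = 23902/10155 × 100 = 235.4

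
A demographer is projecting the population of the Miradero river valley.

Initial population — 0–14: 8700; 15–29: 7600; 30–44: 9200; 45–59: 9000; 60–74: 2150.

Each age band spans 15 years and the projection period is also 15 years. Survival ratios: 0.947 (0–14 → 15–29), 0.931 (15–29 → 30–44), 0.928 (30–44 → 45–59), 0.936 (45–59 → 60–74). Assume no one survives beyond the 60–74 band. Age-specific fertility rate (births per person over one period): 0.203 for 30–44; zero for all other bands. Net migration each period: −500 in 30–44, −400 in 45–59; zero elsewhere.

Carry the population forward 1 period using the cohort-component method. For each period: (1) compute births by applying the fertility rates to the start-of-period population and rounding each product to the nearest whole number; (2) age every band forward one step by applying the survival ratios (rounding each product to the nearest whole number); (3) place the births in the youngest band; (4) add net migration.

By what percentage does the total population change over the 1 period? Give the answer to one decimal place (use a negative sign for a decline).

Numbering the bands 1..5 from youngest to oldest:
After projecting period 1:
Births: 9200 × 0.203 = 1868
Band 2: 8700 × 0.947 = 8239
Band 3: 7600 × 0.931 = 7076
Band 4: 9200 × 0.928 = 8538
Band 5: 9000 × 0.936 = 8424
Net migration: Band 3 − 500 → 6576; Band 4 − 400 → 8138
Giving 1868 / 8239 / 6576 / 8138 / 8424.
Total: 36650 → 33245; change = -3405; percentage change = -9.3%

-9.3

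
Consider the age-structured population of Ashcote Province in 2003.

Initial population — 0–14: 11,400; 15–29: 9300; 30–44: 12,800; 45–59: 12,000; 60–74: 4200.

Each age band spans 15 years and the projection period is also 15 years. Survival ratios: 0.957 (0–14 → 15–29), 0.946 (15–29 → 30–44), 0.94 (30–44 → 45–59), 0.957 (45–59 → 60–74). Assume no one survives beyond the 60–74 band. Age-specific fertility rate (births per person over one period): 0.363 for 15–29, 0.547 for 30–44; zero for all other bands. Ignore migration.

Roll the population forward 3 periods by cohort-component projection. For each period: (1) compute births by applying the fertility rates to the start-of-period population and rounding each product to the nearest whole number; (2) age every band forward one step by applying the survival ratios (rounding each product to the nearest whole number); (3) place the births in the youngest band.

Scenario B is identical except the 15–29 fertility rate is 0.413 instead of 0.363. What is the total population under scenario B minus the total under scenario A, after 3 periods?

Let group 1 be 0–14 through group 5 = 60–74.
After projecting period 1:
Births: 9300 × 0.363 = 3376, 12800 × 0.547 = 7002 → total 10378
Group 2: 11400 × 0.957 = 10910
Group 3: 9300 × 0.946 = 8798
Group 4: 12800 × 0.94 = 12032
Group 5: 12000 × 0.957 = 11484
Population now: 0–14=10378, 15–29=10910, 30–44=8798, 45–59=12032, 60–74=11484
After projecting period 2:
Births: 10910 × 0.363 = 3960, 8798 × 0.547 = 4813 → total 8773
Group 2: 10378 × 0.957 = 9932
Group 3: 10910 × 0.946 = 10321
Group 4: 8798 × 0.94 = 8270
Group 5: 12032 × 0.957 = 11515
Population now: 0–14=8773, 15–29=9932, 30–44=10321, 45–59=8270, 60–74=11515
After projecting period 3:
Births: 9932 × 0.363 = 3605, 10321 × 0.547 = 5646 → total 9251
Group 2: 8773 × 0.957 = 8396
Group 3: 9932 × 0.946 = 9396
Group 4: 10321 × 0.94 = 9702
Group 5: 8270 × 0.957 = 7914
Population now: 0–14=9251, 15–29=8396, 30–44=9396, 45–59=9702, 60–74=7914
Scenario A total after 3 periods: 44659
Scenario B projection —
After projecting period 1:
Births: 9300 × 0.413 = 3841, 12800 × 0.547 = 7002 → total 10843
Group 2: 11400 × 0.957 = 10910
Group 3: 9300 × 0.946 = 8798
Group 4: 12800 × 0.94 = 12032
Group 5: 12000 × 0.957 = 11484
Population now: 0–14=10843, 15–29=10910, 30–44=8798, 45–59=12032, 60–74=11484
After projecting period 2:
Births: 10910 × 0.413 = 4506, 8798 × 0.547 = 4813 → total 9319
Group 2: 10843 × 0.957 = 10377
Group 3: 10910 × 0.946 = 10321
Group 4: 8798 × 0.94 = 8270
Group 5: 12032 × 0.957 = 11515
Population now: 0–14=9319, 15–29=10377, 30–44=10321, 45–59=8270, 60–74=11515
After projecting period 3:
Births: 10377 × 0.413 = 4286, 10321 × 0.547 = 5646 → total 9932
Group 2: 9319 × 0.957 = 8918
Group 3: 10377 × 0.946 = 9817
Group 4: 10321 × 0.94 = 9702
Group 5: 8270 × 0.957 = 7914
Population now: 0–14=9932, 15–29=8918, 30–44=9817, 45–59=9702, 60–74=7914
Scenario B total after 3 periods: 46283
Difference B − A = 46283 − 44659 = 1624

1624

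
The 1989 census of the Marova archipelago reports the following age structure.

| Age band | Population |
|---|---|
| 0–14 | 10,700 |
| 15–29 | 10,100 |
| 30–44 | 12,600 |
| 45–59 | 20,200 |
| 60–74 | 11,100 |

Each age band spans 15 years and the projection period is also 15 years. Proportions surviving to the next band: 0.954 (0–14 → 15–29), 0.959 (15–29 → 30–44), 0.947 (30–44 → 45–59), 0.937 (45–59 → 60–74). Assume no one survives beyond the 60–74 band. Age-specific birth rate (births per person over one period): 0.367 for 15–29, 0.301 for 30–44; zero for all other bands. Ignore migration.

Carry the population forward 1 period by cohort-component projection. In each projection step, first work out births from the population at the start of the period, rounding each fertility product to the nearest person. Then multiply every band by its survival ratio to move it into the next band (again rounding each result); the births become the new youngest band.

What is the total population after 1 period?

58253

Call the groups 1 to 5, youngest first.
Period 1:
Births: 10100 × 0.367 = 3707 ; 12600 × 0.301 = 3793 ⇒ total 7500
Group 2: 10700 × 0.954 = 10208
Group 3: 10100 × 0.959 = 9686
Group 4: 12600 × 0.947 = 11932
Group 5: 20200 × 0.937 = 18927
→ [7500, 10208, 9686, 11932, 18927]
Total after period 1: 7500 + 10208 + 9686 + 11932 + 18927 = 58253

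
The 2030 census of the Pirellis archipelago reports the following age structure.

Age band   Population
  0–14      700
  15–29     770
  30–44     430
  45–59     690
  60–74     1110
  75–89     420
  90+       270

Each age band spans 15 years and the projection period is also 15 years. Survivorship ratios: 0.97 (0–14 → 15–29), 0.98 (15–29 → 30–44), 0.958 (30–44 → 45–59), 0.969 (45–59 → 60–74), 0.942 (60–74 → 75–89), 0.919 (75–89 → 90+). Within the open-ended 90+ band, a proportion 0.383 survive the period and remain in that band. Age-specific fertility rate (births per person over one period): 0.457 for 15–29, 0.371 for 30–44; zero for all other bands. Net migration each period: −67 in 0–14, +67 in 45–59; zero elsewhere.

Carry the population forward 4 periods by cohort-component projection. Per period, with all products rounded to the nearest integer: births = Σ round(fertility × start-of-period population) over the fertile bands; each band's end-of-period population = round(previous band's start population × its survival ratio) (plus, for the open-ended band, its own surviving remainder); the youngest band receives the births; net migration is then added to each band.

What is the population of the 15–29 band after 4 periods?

Period 1:
Births: 770 × 0.457 = 352, 430 × 0.371 = 160 — total 512
15–29: 700 × 0.97 = 679
30–44: 770 × 0.98 = 755
45–59: 430 × 0.958 = 412
60–74: 690 × 0.969 = 669
75–89: 1110 × 0.942 = 1046
90+: 420 × 0.919 + 270 × 0.383 = 386 + 103 = 489
Net migration: 0–14 − 67 → 445; 45–59 + 67 → 479
Giving 445 / 679 / 755 / 479 / 669 / 1046 / 489.
Period 2:
Births: 679 × 0.457 = 310, 755 × 0.371 = 280 — total 590
15–29: 445 × 0.97 = 432
30–44: 679 × 0.98 = 665
45–59: 755 × 0.958 = 723
60–74: 479 × 0.969 = 464
75–89: 669 × 0.942 = 630
90+: 1046 × 0.919 + 489 × 0.383 = 961 + 187 = 1148
Net migration: 0–14 − 67 → 523; 45–59 + 67 → 790
Giving 523 / 432 / 665 / 790 / 464 / 630 / 1148.
Period 3:
Births: 432 × 0.457 = 197, 665 × 0.371 = 247 — total 444
15–29: 523 × 0.97 = 507
30–44: 432 × 0.98 = 423
45–59: 665 × 0.958 = 637
60–74: 790 × 0.969 = 766
75–89: 464 × 0.942 = 437
90+: 630 × 0.919 + 1148 × 0.383 = 579 + 440 = 1019
Net migration: 0–14 − 67 → 377; 45–59 + 67 → 704
Giving 377 / 507 / 423 / 704 / 766 / 437 / 1019.
Period 4:
Births: 507 × 0.457 = 232, 423 × 0.371 = 157 — total 389
15–29: 377 × 0.97 = 366
30–44: 507 × 0.98 = 497
45–59: 423 × 0.958 = 405
60–74: 704 × 0.969 = 682
75–89: 766 × 0.942 = 722
90+: 437 × 0.919 + 1019 × 0.383 = 402 + 390 = 792
Net migration: 0–14 − 67 → 322; 45–59 + 67 → 472
Giving 322 / 366 / 497 / 472 / 682 / 722 / 792.

366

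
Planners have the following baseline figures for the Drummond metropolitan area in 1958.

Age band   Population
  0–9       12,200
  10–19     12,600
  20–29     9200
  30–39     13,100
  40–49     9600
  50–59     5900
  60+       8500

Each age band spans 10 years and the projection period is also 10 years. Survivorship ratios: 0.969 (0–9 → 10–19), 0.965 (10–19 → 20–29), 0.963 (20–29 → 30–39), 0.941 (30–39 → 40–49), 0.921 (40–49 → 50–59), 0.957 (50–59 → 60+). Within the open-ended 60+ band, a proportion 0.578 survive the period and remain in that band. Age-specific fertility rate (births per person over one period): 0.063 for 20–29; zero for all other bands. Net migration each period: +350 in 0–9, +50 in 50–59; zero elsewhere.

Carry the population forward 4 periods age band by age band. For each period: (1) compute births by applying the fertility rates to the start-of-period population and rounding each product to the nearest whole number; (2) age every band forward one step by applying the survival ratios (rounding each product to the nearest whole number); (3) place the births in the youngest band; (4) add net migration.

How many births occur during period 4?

55

Numbering the bands 1..7 from youngest to oldest:
— Period 1 —
Births: 9200 * 0.063 = 580
Band 2: 12200 * 0.969 = 11822
Band 3: 12600 * 0.965 = 12159
Band 4: 9200 * 0.963 = 8860
Band 5: 13100 * 0.941 = 12327
Band 6: 9600 * 0.921 = 8842
Band 7: 5900 * 0.957 + 8500 * 0.578 = 5646 + 4913 = 10559
Net migration: Band 1 + 350 → 930; Band 6 + 50 → 8892
End of period: [930, 11822, 12159, 8860, 12327, 8892, 10559]
— Period 2 —
Births: 12159 * 0.063 = 766
Band 2: 930 * 0.969 = 901
Band 3: 11822 * 0.965 = 11408
Band 4: 12159 * 0.963 = 11709
Band 5: 8860 * 0.941 = 8337
Band 6: 12327 * 0.921 = 11353
Band 7: 8892 * 0.957 + 10559 * 0.578 = 8510 + 6103 = 14613
Net migration: Band 1 + 350 → 1116; Band 6 + 50 → 11403
End of period: [1116, 901, 11408, 11709, 8337, 11403, 14613]
— Period 3 —
Births: 11408 * 0.063 = 719
Band 2: 1116 * 0.969 = 1081
Band 3: 901 * 0.965 = 869
Band 4: 11408 * 0.963 = 10986
Band 5: 11709 * 0.941 = 11018
Band 6: 8337 * 0.921 = 7678
Band 7: 11403 * 0.957 + 14613 * 0.578 = 10913 + 8446 = 19359
Net migration: Band 1 + 350 → 1069; Band 6 + 50 → 7728
End of period: [1069, 1081, 869, 10986, 11018, 7728, 19359]
— Period 4 —
Births: 869 * 0.063 = 55
Band 2: 1069 * 0.969 = 1036
Band 3: 1081 * 0.965 = 1043
Band 4: 869 * 0.963 = 837
Band 5: 10986 * 0.941 = 10338
Band 6: 11018 * 0.921 = 10148
Band 7: 7728 * 0.957 + 19359 * 0.578 = 7396 + 11190 = 18586
Net migration: Band 1 + 350 → 405; Band 6 + 50 → 10198
End of period: [405, 1036, 1043, 837, 10338, 10198, 18586]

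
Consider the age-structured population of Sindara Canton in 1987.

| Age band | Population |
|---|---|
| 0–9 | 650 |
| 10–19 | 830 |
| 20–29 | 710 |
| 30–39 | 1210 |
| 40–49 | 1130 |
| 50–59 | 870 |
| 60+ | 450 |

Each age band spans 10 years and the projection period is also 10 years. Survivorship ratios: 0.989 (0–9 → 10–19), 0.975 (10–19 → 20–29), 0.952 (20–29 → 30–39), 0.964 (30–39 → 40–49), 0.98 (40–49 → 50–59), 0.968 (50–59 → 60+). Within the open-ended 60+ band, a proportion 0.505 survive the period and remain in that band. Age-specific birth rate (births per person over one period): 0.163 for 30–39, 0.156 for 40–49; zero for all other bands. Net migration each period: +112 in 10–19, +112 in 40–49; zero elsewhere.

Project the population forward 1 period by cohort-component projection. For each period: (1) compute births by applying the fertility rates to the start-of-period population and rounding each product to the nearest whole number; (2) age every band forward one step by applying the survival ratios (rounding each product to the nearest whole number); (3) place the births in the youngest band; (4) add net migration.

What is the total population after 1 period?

6067

Period 1.
Births: 1210 * 0.163 = 197 ; 1130 * 0.156 = 176 → 373
10–19: 650 * 0.989 = 643
20–29: 830 * 0.975 = 809
30–39: 710 * 0.952 = 676
40–49: 1210 * 0.964 = 1166
50–59: 1130 * 0.98 = 1107
60+: 870 * 0.968 + 450 * 0.505 = 842 + 227 = 1069
Net migration: 10–19 + 112 → 755; 40–49 + 112 → 1278
Population now: 0–9=373, 10–19=755, 20–29=809, 30–39=676, 40–49=1278, 50–59=1107, 60+=1069
Total after period 1: 373 + 755 + 809 + 676 + 1278 + 1107 + 1069 = 6067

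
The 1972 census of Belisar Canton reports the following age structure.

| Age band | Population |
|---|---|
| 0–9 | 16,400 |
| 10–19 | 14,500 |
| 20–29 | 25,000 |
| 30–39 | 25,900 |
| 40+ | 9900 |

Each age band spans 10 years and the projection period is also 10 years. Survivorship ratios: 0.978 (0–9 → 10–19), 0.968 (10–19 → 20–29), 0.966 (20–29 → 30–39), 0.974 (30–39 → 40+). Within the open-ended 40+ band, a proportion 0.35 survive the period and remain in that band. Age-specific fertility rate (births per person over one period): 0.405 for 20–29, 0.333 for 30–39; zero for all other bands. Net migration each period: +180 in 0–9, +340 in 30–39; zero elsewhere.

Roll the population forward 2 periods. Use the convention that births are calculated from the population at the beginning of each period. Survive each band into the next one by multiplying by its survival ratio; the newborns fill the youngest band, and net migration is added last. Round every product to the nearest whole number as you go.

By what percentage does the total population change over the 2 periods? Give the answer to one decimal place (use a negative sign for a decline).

Let band 1 be 0–9 through band 5 = 40+.
Period 1:
Births: 25000 × 0.405 = 10125  |  25900 × 0.333 = 8625 → 18750
Band 2: 16400 × 0.978 = 16039
Band 3: 14500 × 0.968 = 14036
Band 4: 25000 × 0.966 = 24150
Band 5: 25900 × 0.974 + 9900 × 0.35 = 25227 + 3465 = 28692
Net migration: Band 1 + 180 → 18930; Band 4 + 340 → 24490
Giving 18930 / 16039 / 14036 / 24490 / 28692.
Period 2:
Births: 14036 × 0.405 = 5685  |  24490 × 0.333 = 8155 → 13840
Band 2: 18930 × 0.978 = 18514
Band 3: 16039 × 0.968 = 15526
Band 4: 14036 × 0.966 = 13559
Band 5: 24490 × 0.974 + 28692 × 0.35 = 23853 + 10042 = 33895
Net migration: Band 1 + 180 → 14020; Band 4 + 340 → 13899
Giving 14020 / 18514 / 15526 / 13899 / 33895.
Total: 91700 → 95854; change = 4154; percentage change = 4.5%

4.5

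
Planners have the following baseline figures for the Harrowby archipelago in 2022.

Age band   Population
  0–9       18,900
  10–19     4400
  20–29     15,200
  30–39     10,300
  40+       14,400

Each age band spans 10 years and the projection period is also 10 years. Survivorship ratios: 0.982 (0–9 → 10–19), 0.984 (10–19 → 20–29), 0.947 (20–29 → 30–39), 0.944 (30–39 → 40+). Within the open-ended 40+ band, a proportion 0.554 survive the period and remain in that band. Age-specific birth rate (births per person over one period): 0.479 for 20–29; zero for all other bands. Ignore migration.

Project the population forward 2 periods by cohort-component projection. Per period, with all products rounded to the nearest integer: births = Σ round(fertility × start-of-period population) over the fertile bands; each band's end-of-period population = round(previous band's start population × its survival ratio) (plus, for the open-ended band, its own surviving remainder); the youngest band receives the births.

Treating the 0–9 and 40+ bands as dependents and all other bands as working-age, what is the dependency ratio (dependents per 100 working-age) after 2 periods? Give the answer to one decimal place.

(Bands numbered youngest = 1 to oldest = 5.)
[period 1]
Births: 15200 × 0.479 = 7281
Band 2: 18900 × 0.982 = 18560
Band 3: 4400 × 0.984 = 4330
Band 4: 15200 × 0.947 = 14394
Band 5: 10300 × 0.944 + 14400 × 0.554 = 9723 + 7978 = 17701
End of period: [7281, 18560, 4330, 14394, 17701]
[period 2]
Births: 4330 × 0.479 = 2074
Band 2: 7281 × 0.982 = 7150
Band 3: 18560 × 0.984 = 18263
Band 4: 4330 × 0.947 = 4101
Band 5: 14394 × 0.944 + 17701 × 0.554 = 13588 + 9806 = 23394
End of period: [2074, 7150, 18263, 4101, 23394]
Dependents (band 0–9 + band 40+) = 2074 + 23394 = 25468; working-age = 29514; ratio = 25468/29514 × 100 = 86.3

86.3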